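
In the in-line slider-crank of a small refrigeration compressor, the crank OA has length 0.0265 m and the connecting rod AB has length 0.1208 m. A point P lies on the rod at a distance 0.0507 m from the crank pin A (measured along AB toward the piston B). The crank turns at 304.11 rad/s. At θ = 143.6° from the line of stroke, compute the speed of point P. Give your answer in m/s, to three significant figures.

5.81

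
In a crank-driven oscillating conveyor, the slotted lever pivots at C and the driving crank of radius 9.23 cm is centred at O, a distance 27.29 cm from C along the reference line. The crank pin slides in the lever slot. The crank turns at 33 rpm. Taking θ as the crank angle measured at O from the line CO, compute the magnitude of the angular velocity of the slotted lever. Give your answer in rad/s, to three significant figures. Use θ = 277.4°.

ω = 3.456 rad/s (from 33 rpm).
Crank pin A relative to C: A = (d + r cosθ, r sinθ); lever angle φ = atan2(r sinθ, d + r cosθ).
Differentiating tanφ: φ̇ = rω(d cosθ + r)/(d² + r² + 2dr cosθ).
d² + r² + 2dr cosθ = |CA|² = 0.0894821 m²;  d cosθ + r = +0.12745 m.
|ω_lever| = |0.0923·3.456·+0.12745| / 0.0894821 = 0.4543 rad/s.

0.454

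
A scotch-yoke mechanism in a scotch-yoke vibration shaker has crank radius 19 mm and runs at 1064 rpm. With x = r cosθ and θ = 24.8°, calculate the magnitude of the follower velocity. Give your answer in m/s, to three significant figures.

0.888

ω = 111.4 rad/s (from 1064 rpm).
x = r cosθ ⇒ ẋ = −rω sinθ.
|v| = rω|sinθ| = 0.019·111.4·|sin 24.8°| = 0.88799 m/s.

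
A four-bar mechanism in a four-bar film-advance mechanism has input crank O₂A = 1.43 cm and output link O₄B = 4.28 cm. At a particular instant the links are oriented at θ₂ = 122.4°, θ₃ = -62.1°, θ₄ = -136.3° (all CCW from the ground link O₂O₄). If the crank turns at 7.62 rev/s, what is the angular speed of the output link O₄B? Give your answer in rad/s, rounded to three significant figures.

ω₂ = 47.88 rad/s (from 7.62 rev/s).
Differentiating the loop-closure r₂e^{iθ₂}+r₃e^{iθ₃}=r₁+r₄e^{iθ₄} gives r₂ω₂e^{iθ₂}+r₃ω₃e^{iθ₃}=r₄ω₄e^{iθ₄}.
Eliminating the other unknown: ω₄ = r₂ω₂ sin(θ₂−θ₃) / [r₄ sin(θ₄−θ₃)].
Numerator sine = -0.07846; denominator sine = -0.96222.
Result = 0.0143·47.88·(-0.07846) / (0.0428·(-0.96222)) = +1.3044 rad/s; magnitude 1.3044 rad/s.

1.30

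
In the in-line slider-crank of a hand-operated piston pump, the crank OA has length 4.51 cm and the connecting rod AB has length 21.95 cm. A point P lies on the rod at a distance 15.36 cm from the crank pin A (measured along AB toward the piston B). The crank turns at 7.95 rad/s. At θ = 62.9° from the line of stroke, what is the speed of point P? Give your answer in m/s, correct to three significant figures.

0.344

ω = 7.95 rad/s.  Crank-pin speed |V_A| = rω = 0.35855 m/s, perpendicular to OA.
Rod angle: sinφ = −(r/L) sinθ ⇒ φ = -10.539°; ω_rod = −rω cosθ/√(L²−r²sin²θ) = -0.75688 rad/s.
V_P = V_A + ω_rod × AP, with AP = 0.1536 m along the rod.
Components: V_Px = −rω sinθ − a·ω_rod·sinφ = -0.34045 m/s;  V_Py = rω cosθ + a·ω_rod·cosφ = +0.049037 m/s.
|V_P| = √(V_Px² + V_Py²) = 0.34396 m/s.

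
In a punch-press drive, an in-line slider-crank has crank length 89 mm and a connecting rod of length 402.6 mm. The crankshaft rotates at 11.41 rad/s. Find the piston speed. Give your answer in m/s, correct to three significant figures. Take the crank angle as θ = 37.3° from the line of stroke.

0.725

ω = 11.41 rad/s
For an in-line slider-crank, x = r cosθ + √(L² − r² sin²θ), so v = −rω sinθ·[1 + r cosθ/√(L² − r² sin²θ)].
With r = 0.089 m, L = 0.4026 m, θ = 37.3°: √(L² − r² sin²θ) = 0.39897 m.
v = −0.089·11.41·0.60599·[1 + 0.089·0.79547/0.39897] = -0.72457 m/s.
|v| = 0.72457 m/s.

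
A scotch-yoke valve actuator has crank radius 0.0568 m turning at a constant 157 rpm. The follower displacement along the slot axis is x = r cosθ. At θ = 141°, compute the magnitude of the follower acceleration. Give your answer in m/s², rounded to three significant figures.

ω = 16.44 rad/s (from 157 rpm).
x = r cosθ ⇒ ẍ = −rω² cosθ (ω constant).
|a| = rω²|cosθ| = 0.0568·(16.44)²·|cos 141°| = 11.932 m/s².

11.9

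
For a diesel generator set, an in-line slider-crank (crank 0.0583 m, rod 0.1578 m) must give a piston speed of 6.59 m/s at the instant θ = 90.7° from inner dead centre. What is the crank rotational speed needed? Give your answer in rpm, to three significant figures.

1080

For an in-line slider-crank, |v_piston| = rω|sinθ|·[1 + r cosθ/√(L² − r² sin²θ)].
With r = 0.0583 m, L = 0.1578 m, θ = 90.7°: the bracketed kinematic factor |dx/dθ| = 0.058012 m.
ω = v/|dx/dθ| = 6.59/0.058012 = 113.6 rad/s.
N = 60ω/(2π) = 1084.8 rpm.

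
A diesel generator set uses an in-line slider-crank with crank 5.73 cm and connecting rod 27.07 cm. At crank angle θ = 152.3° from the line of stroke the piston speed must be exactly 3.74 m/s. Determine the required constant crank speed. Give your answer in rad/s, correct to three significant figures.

173

For an in-line slider-crank, |v_piston| = rω|sinθ|·[1 + r cosθ/√(L² − r² sin²θ)].
With r = 0.0573 m, L = 0.2707 m, θ = 152.3°: the bracketed kinematic factor |dx/dθ| = 0.021619 m.
ω = v/|dx/dθ| = 3.74/0.021619 = 172.99 rad/s.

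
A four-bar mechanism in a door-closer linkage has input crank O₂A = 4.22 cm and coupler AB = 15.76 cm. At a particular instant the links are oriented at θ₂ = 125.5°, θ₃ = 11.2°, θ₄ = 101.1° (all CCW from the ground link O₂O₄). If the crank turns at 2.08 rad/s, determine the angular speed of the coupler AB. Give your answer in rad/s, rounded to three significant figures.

0.230

ω₂ = 2.08 rad/s
Differentiating the loop-closure r₂e^{iθ₂}+r₃e^{iθ₃}=r₁+r₄e^{iθ₄} gives r₂ω₂e^{iθ₂}+r₃ω₃e^{iθ₃}=r₄ω₄e^{iθ₄}.
Eliminating the other unknown: ω₃ = r₂ω₂ sin(θ₄−θ₂) / [r₃ sin(θ₃−θ₄)].
Numerator sine = -0.41310; denominator sine = -1.00000.
Result = 0.0422·2.08·(-0.41310) / (0.1576·(-1.00000)) = +0.23008 rad/s; magnitude 0.23008 rad/s.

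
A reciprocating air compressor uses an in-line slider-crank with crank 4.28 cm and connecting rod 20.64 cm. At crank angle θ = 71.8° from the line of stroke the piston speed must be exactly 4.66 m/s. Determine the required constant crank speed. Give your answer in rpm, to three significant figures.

For an in-line slider-crank, |v_piston| = rω|sinθ|·[1 + r cosθ/√(L² − r² sin²θ)].
With r = 0.0428 m, L = 0.2064 m, θ = 71.8°: the bracketed kinematic factor |dx/dθ| = 0.043345 m.
ω = v/|dx/dθ| = 4.66/0.043345 = 107.51 rad/s.
N = 60ω/(2π) = 1026.6 rpm.

1030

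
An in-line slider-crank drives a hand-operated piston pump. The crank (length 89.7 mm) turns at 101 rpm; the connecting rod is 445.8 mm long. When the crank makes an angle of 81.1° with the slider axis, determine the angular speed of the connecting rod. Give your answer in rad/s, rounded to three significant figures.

ω = 10.58 rad/s (converted from 101 rpm).
The rod makes angle φ with the slider axis where L sinφ = r sinθ; differentiating, L cosφ·φ̇ = r ω cosθ.
L cosφ = √(L² − r² sin²θ) = 0.4369 m.
|ω_rod| = r ω |cosθ| / √(L² − r² sin²θ) = 0.0897·10.58·0.15471/0.4369 = 0.33595 rad/s.

0.336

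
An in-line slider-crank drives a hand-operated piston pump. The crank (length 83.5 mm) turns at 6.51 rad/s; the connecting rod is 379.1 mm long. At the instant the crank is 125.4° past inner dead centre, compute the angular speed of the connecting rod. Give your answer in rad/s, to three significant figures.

0.844

ω = 6.51 rad/s
The rod makes angle φ with the slider axis where L sinφ = r sinθ; differentiating, L cosφ·φ̇ = r ω cosθ.
L cosφ = √(L² − r² sin²θ) = 0.37294 m.
|ω_rod| = r ω |cosθ| / √(L² − r² sin²θ) = 0.0835·6.51·0.57928/0.37294 = 0.84434 rad/s.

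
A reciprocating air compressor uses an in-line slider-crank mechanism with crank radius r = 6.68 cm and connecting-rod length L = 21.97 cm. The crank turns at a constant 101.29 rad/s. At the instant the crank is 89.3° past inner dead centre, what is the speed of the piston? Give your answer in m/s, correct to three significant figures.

6.79

ω = 101.3 rad/s
For an in-line slider-crank, x = r cosθ + √(L² − r² sin²θ), so v = −rω sinθ·[1 + r cosθ/√(L² − r² sin²θ)].
With r = 0.0668 m, L = 0.2197 m, θ = 89.3°: √(L² − r² sin²θ) = 0.2093 m.
v = −0.0668·101.3·0.99993·[1 + 0.0668·0.01222/0.2093] = -6.792 m/s.
|v| = 6.792 m/s.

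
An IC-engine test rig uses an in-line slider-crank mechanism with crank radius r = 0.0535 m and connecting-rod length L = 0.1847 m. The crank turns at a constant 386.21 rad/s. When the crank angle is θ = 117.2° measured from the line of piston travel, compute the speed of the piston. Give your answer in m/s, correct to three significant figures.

15.9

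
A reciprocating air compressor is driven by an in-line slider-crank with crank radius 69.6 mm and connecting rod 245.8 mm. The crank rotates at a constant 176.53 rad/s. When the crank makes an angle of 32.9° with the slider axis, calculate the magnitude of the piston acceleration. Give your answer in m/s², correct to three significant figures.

2090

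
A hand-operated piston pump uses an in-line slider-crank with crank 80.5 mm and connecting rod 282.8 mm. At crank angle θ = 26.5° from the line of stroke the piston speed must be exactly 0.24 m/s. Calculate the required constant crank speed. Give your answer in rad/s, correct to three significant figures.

5.32

For an in-line slider-crank, |v_piston| = rω|sinθ|·[1 + r cosθ/√(L² − r² sin²θ)].
With r = 0.0805 m, L = 0.2828 m, θ = 26.5°: the bracketed kinematic factor |dx/dθ| = 0.045144 m.
ω = v/|dx/dθ| = 0.24/0.045144 = 5.3163 rad/s.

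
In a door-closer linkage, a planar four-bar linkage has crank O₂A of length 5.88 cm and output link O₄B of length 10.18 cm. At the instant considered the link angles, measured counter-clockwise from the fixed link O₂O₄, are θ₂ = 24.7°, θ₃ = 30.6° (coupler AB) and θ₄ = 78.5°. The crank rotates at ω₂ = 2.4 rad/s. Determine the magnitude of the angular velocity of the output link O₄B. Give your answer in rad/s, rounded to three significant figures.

ω₂ = 2.4 rad/s
Differentiating the loop-closure r₂e^{iθ₂}+r₃e^{iθ₃}=r₁+r₄e^{iθ₄} gives r₂ω₂e^{iθ₂}+r₃ω₃e^{iθ₃}=r₄ω₄e^{iθ₄}.
Eliminating the other unknown: ω₄ = r₂ω₂ sin(θ₂−θ₃) / [r₄ sin(θ₄−θ₃)].
Numerator sine = -0.10279; denominator sine = +0.74198.
Result = 0.0588·2.4·(-0.10279) / (0.1018·(+0.74198)) = -0.19205 rad/s; magnitude 0.19205 rad/s.

0.192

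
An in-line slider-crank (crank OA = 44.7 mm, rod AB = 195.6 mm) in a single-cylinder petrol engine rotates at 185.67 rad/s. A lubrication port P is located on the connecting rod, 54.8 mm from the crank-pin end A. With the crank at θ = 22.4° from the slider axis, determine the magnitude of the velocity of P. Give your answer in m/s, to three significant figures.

ω = 185.7 rad/s.  Crank-pin speed |V_A| = rω = 8.2994 m/s, perpendicular to OA.
Rod angle: sinφ = −(r/L) sinθ ⇒ φ = -4.996°; ω_rod = −rω cosθ/√(L²−r²sin²θ) = -39.379 rad/s.
V_P = V_A + ω_rod × AP, with AP = 0.0548 m along the rod.
Components: V_Px = −rω sinθ − a·ω_rod·sinφ = -3.3506 m/s;  V_Py = rω cosθ + a·ω_rod·cosφ = +5.5235 m/s.
|V_P| = √(V_Px² + V_Py²) = 6.4603 m/s.

6.46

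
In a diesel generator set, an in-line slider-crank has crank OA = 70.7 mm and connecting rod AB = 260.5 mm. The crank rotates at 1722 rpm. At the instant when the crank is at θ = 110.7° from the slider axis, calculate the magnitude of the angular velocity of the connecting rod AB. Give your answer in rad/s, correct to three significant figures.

17.9

ω = 180.3 rad/s (converted from 1722 rpm).
The rod makes angle φ with the slider axis where L sinφ = r sinθ; differentiating, L cosφ·φ̇ = r ω cosθ.
L cosφ = √(L² − r² sin²θ) = 0.25196 m.
|ω_rod| = r ω |cosθ| / √(L² − r² sin²θ) = 0.0707·180.3·0.35347/0.25196 = 17.885 rad/s.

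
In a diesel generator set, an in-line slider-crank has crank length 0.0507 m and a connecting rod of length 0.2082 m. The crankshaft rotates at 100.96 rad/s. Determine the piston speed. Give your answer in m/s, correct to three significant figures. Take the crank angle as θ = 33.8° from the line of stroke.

3.43

ω = 101 rad/s
For an in-line slider-crank, x = r cosθ + √(L² − r² sin²θ), so v = −rω sinθ·[1 + r cosθ/√(L² − r² sin²θ)].
With r = 0.0507 m, L = 0.2082 m, θ = 33.8°: √(L² − r² sin²θ) = 0.20628 m.
v = −0.0507·101·0.55630·[1 + 0.0507·0.83098/0.20628] = -3.4291 m/s.
|v| = 3.4291 m/s.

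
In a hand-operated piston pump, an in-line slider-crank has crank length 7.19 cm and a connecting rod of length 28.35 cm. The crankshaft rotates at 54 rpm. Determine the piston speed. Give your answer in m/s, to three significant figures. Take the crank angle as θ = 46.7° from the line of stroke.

0.348

ω = 2π·54/60 = 5.655 rad/s
For an in-line slider-crank, x = r cosθ + √(L² − r² sin²θ), so v = −rω sinθ·[1 + r cosθ/√(L² − r² sin²θ)].
With r = 0.0719 m, L = 0.2835 m, θ = 46.7°: √(L² − r² sin²θ) = 0.27863 m.
v = −0.0719·5.655·0.72777·[1 + 0.0719·0.68582/0.27863] = -0.34827 m/s.
|v| = 0.34827 m/s.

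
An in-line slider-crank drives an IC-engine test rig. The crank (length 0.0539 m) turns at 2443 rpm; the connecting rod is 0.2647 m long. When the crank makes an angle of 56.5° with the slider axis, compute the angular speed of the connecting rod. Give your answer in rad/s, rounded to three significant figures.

ω = 255.8 rad/s (converted from 2443 rpm).
The rod makes angle φ with the slider axis where L sinφ = r sinθ; differentiating, L cosφ·φ̇ = r ω cosθ.
L cosφ = √(L² − r² sin²θ) = 0.26086 m.
|ω_rod| = r ω |cosθ| / √(L² − r² sin²θ) = 0.0539·255.8·0.55194/0.26086 = 29.176 rad/s.

29.2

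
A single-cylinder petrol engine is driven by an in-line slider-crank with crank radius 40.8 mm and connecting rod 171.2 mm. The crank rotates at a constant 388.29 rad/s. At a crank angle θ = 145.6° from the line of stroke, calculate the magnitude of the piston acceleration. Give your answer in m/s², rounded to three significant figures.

ω = 388.3 rad/s
x(θ) = r cosθ + √(L² − r² sin²θ); with ω constant, a = ω²·d²x/dθ².
d²x/dθ² = −r cosθ − r²(cos2θ)/√u − r⁴ sin²2θ/(4u^{3/2}),  u = L² − r² sin²θ = 0.0287781 m².
Substituting r = 0.0408 m, L = 0.1712 m, θ = 145.6°: d²x/dθ² = +0.029993 m.
a = ω²·d²x/dθ² = (388.3)²·(+0.029993) = +4522 m/s²;  |a| = 4522 m/s².

4520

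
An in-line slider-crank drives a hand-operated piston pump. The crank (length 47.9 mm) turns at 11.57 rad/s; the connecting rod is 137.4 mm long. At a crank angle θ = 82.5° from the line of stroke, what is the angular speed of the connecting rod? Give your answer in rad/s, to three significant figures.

0.561

ω = 11.57 rad/s
The rod makes angle φ with the slider axis where L sinφ = r sinθ; differentiating, L cosφ·φ̇ = r ω cosθ.
L cosφ = √(L² − r² sin²θ) = 0.12893 m.
|ω_rod| = r ω |cosθ| / √(L² − r² sin²θ) = 0.0479·11.57·0.13053/0.12893 = 0.56106 rad/s.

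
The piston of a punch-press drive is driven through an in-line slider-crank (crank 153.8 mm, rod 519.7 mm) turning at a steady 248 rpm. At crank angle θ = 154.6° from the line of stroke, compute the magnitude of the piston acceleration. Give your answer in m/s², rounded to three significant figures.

ω = 2π·248/60 = 25.97 rad/s
x(θ) = r cosθ + √(L² − r² sin²θ); with ω constant, a = ω²·d²x/dθ².
d²x/dθ² = −r cosθ − r²(cos2θ)/√u − r⁴ sin²2θ/(4u^{3/2}),  u = L² − r² sin²θ = 0.265736 m².
Substituting r = 0.1538 m, L = 0.5197 m, θ = 154.6°: d²x/dθ² = +0.10932 m.
a = ω²·d²x/dθ² = (25.97)²·(+0.10932) = +73.731 m/s²;  |a| = 73.731 m/s².

73.7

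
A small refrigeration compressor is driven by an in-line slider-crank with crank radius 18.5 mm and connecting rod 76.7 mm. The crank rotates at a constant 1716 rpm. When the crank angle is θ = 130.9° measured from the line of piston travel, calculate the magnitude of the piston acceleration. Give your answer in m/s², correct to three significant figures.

ω = 2π·1716/60 = 179.7 rad/s
x(θ) = r cosθ + √(L² − r² sin²θ); with ω constant, a = ω²·d²x/dθ².
d²x/dθ² = −r cosθ − r²(cos2θ)/√u − r⁴ sin²2θ/(4u^{3/2}),  u = L² − r² sin²θ = 0.00568736 m².
Substituting r = 0.0185 m, L = 0.0767 m, θ = 130.9°: d²x/dθ² = +0.012693 m.
a = ω²·d²x/dθ² = (179.7)²·(+0.012693) = +409.88 m/s²;  |a| = 409.88 m/s².

410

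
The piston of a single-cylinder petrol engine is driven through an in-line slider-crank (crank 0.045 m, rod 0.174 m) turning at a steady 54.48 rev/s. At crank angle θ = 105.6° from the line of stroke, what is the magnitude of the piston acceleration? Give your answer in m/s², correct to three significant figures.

ω = 2π·54.5 = 342.3 rad/s
x(θ) = r cosθ + √(L² − r² sin²θ); with ω constant, a = ω²·d²x/dθ².
d²x/dθ² = −r cosθ − r²(cos2θ)/√u − r⁴ sin²2θ/(4u^{3/2}),  u = L² − r² sin²θ = 0.0283974 m².
Substituting r = 0.045 m, L = 0.174 m, θ = 105.6°: d²x/dθ² = +0.022323 m.
a = ω²·d²x/dθ² = (342.3)²·(+0.022323) = +2615.6 m/s²;  |a| = 2615.6 m/s².

2620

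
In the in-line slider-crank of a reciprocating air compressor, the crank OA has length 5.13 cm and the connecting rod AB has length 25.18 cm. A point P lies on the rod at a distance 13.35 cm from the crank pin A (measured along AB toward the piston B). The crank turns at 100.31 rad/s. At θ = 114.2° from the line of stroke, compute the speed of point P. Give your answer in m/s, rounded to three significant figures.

4.59

ω = 100.3 rad/s.  Crank-pin speed |V_A| = rω = 5.1459 m/s, perpendicular to OA.
Rod angle: sinφ = −(r/L) sinθ ⇒ φ = -10.709°; ω_rod = −rω cosθ/√(L²−r²sin²θ) = +8.5259 rad/s.
V_P = V_A + ω_rod × AP, with AP = 0.1335 m along the rod.
Components: V_Px = −rω sinθ − a·ω_rod·sinφ = -4.4822 m/s;  V_Py = rω cosθ + a·ω_rod·cosφ = -0.99104 m/s.
|V_P| = √(V_Px² + V_Py²) = 4.5904 m/s.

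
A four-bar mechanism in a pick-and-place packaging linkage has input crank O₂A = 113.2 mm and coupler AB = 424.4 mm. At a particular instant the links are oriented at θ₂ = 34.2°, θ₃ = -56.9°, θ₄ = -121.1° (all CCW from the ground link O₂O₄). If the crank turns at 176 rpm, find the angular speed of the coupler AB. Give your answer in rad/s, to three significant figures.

2.28

ω₂ = 18.43 rad/s (from 176 rpm).
Differentiating the loop-closure r₂e^{iθ₂}+r₃e^{iθ₃}=r₁+r₄e^{iθ₄} gives r₂ω₂e^{iθ₂}+r₃ω₃e^{iθ₃}=r₄ω₄e^{iθ₄}.
Eliminating the other unknown: ω₃ = r₂ω₂ sin(θ₄−θ₂) / [r₃ sin(θ₃−θ₄)].
Numerator sine = -0.41787; denominator sine = +0.90032.
Result = 0.1132·18.43·(-0.41787) / (0.4244·(+0.90032)) = -2.2817 rad/s; magnitude 2.2817 rad/s.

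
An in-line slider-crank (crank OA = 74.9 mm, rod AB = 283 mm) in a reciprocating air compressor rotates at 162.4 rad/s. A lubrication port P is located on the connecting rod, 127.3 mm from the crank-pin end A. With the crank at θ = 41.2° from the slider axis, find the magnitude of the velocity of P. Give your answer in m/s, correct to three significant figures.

10.1

ω = 162.4 rad/s.  Crank-pin speed |V_A| = rω = 12.164 m/s, perpendicular to OA.
Rod angle: sinφ = −(r/L) sinθ ⇒ φ = -10.040°; ω_rod = −rω cosθ/√(L²−r²sin²θ) = -32.843 rad/s.
V_P = V_A + ω_rod × AP, with AP = 0.1273 m along the rod.
Components: V_Px = −rω sinθ − a·ω_rod·sinφ = -8.741 m/s;  V_Py = rω cosθ + a·ω_rod·cosφ = +5.0353 m/s.
|V_P| = √(V_Px² + V_Py²) = 10.088 m/s.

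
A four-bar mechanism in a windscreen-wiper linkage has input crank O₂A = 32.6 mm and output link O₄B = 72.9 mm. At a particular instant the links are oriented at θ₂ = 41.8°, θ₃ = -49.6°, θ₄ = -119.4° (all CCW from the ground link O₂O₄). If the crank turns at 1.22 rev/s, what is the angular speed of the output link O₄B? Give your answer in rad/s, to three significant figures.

ω₂ = 7.665 rad/s (from 1.22 rev/s).
Differentiating the loop-closure r₂e^{iθ₂}+r₃e^{iθ₃}=r₁+r₄e^{iθ₄} gives r₂ω₂e^{iθ₂}+r₃ω₃e^{iθ₃}=r₄ω₄e^{iθ₄}.
Eliminating the other unknown: ω₄ = r₂ω₂ sin(θ₂−θ₃) / [r₄ sin(θ₄−θ₃)].
Numerator sine = +0.99970; denominator sine = -0.93849.
Result = 0.0326·7.665·(+0.99970) / (0.0729·(-0.93849)) = -3.6515 rad/s; magnitude 3.6515 rad/s.

3.65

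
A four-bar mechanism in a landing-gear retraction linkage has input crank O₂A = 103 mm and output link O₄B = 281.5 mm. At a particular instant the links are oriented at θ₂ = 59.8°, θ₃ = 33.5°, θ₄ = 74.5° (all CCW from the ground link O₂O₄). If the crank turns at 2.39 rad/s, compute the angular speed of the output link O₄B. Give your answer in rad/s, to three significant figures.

0.591

ω₂ = 2.39 rad/s
Differentiating the loop-closure r₂e^{iθ₂}+r₃e^{iθ₃}=r₁+r₄e^{iθ₄} gives r₂ω₂e^{iθ₂}+r₃ω₃e^{iθ₃}=r₄ω₄e^{iθ₄}.
Eliminating the other unknown: ω₄ = r₂ω₂ sin(θ₂−θ₃) / [r₄ sin(θ₄−θ₃)].
Numerator sine = +0.44307; denominator sine = +0.65606.
Result = 0.103·2.39·(+0.44307) / (0.2815·(+0.65606)) = +0.59059 rad/s; magnitude 0.59059 rad/s.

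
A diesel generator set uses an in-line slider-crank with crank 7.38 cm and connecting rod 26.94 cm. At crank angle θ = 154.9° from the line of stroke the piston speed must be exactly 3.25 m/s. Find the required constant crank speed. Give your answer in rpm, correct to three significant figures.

For an in-line slider-crank, |v_piston| = rω|sinθ|·[1 + r cosθ/√(L² − r² sin²θ)].
With r = 0.0738 m, L = 0.2694 m, θ = 154.9°: the bracketed kinematic factor |dx/dθ| = 0.023487 m.
ω = v/|dx/dθ| = 3.25/0.023487 = 138.38 rad/s.
N = 60ω/(2π) = 1321.4 rpm.

1320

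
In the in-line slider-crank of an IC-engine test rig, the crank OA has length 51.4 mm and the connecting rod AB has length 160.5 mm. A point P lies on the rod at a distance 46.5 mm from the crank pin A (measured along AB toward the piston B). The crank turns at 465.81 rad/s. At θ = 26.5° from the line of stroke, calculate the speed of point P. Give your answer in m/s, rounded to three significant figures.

ω = 465.8 rad/s.  Crank-pin speed |V_A| = rω = 23.943 m/s, perpendicular to OA.
Rod angle: sinφ = −(r/L) sinθ ⇒ φ = -8.215°; ω_rod = −rω cosθ/√(L²−r²sin²θ) = -134.89 rad/s.
V_P = V_A + ω_rod × AP, with AP = 0.0465 m along the rod.
Components: V_Px = −rω sinθ − a·ω_rod·sinφ = -11.579 m/s;  V_Py = rω cosθ + a·ω_rod·cosφ = +15.219 m/s.
|V_P| = √(V_Px² + V_Py²) = 19.123 m/s.

19.1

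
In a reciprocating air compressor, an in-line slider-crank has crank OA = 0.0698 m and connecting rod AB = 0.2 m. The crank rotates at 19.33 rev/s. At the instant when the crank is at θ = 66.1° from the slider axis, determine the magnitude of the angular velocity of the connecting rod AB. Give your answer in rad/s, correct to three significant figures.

ω = 121.5 rad/s (converted from 19.33 rev/s).
The rod makes angle φ with the slider axis where L sinφ = r sinθ; differentiating, L cosφ·φ̇ = r ω cosθ.
L cosφ = √(L² − r² sin²θ) = 0.18955 m.
|ω_rod| = r ω |cosθ| / √(L² − r² sin²θ) = 0.0698·121.5·0.40514/0.18955 = 18.12 rad/s.

18.1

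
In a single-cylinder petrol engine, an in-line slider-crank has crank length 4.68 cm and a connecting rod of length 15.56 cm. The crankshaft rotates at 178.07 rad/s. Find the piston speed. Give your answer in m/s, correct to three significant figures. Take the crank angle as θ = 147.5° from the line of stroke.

3.33

ω = 178.1 rad/s
For an in-line slider-crank, x = r cosθ + √(L² − r² sin²θ), so v = −rω sinθ·[1 + r cosθ/√(L² − r² sin²θ)].
With r = 0.0468 m, L = 0.1556 m, θ = 147.5°: √(L² − r² sin²θ) = 0.15355 m.
v = −0.0468·178.1·0.53730·[1 + 0.0468·-0.84339/0.15355] = -3.3267 m/s.
|v| = 3.3267 m/s.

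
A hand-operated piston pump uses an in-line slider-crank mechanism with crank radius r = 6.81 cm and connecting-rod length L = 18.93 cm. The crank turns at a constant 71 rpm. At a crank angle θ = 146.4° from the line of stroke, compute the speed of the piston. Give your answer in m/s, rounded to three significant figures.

0.195

ω = 2π·71/60 = 7.435 rad/s
For an in-line slider-crank, x = r cosθ + √(L² − r² sin²θ), so v = −rω sinθ·[1 + r cosθ/√(L² − r² sin²θ)].
With r = 0.0681 m, L = 0.1893 m, θ = 146.4°: √(L² − r² sin²θ) = 0.18551 m.
v = −0.0681·7.435·0.55339·[1 + 0.0681·-0.83292/0.18551] = -0.19453 m/s.
|v| = 0.19453 m/s.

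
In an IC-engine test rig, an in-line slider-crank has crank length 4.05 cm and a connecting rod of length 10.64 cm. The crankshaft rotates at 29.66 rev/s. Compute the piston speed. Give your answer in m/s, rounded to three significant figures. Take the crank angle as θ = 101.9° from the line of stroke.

ω = 2π·29.7 = 186.4 rad/s
For an in-line slider-crank, x = r cosθ + √(L² − r² sin²θ), so v = −rω sinθ·[1 + r cosθ/√(L² − r² sin²θ)].
With r = 0.0405 m, L = 0.1064 m, θ = 101.9°: √(L² − r² sin²θ) = 0.098744 m.
v = −0.0405·186.4·0.97851·[1 + 0.0405·-0.20620/0.098744] = -6.7607 m/s.
|v| = 6.7607 m/s.

6.76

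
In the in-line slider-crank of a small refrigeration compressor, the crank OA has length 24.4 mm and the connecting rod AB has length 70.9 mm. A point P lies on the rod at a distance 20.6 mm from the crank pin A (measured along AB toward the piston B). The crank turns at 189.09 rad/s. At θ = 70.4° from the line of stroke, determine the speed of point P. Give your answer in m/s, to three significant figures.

4.63

ω = 189.1 rad/s.  Crank-pin speed |V_A| = rω = 4.6138 m/s, perpendicular to OA.
Rod angle: sinφ = −(r/L) sinθ ⇒ φ = -18.917°; ω_rod = −rω cosθ/√(L²−r²sin²θ) = -23.076 rad/s.
V_P = V_A + ω_rod × AP, with AP = 0.0206 m along the rod.
Components: V_Px = −rω sinθ − a·ω_rod·sinφ = -4.5006 m/s;  V_Py = rω cosθ + a·ω_rod·cosφ = +1.098 m/s.
|V_P| = √(V_Px² + V_Py²) = 4.6326 m/s.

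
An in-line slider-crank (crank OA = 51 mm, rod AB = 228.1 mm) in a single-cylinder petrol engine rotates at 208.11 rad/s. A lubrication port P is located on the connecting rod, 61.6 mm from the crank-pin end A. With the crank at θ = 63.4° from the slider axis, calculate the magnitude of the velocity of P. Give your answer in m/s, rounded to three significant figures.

ω = 208.1 rad/s.  Crank-pin speed |V_A| = rω = 10.614 m/s, perpendicular to OA.
Rod angle: sinφ = −(r/L) sinθ ⇒ φ = -11.532°; ω_rod = −rω cosθ/√(L²−r²sin²θ) = -21.264 rad/s.
V_P = V_A + ω_rod × AP, with AP = 0.0616 m along the rod.
Components: V_Px = −rω sinθ − a·ω_rod·sinφ = -9.7521 m/s;  V_Py = rω cosθ + a·ω_rod·cosφ = +3.4689 m/s.
|V_P| = √(V_Px² + V_Py²) = 10.351 m/s.

10.4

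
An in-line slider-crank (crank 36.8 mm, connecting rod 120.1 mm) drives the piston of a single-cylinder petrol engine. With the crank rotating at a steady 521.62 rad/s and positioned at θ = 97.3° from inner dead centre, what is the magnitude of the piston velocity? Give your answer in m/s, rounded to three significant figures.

18.3

ω = 521.6 rad/s
For an in-line slider-crank, x = r cosθ + √(L² − r² sin²θ), so v = −rω sinθ·[1 + r cosθ/√(L² − r² sin²θ)].
With r = 0.0368 m, L = 0.1201 m, θ = 97.3°: √(L² − r² sin²θ) = 0.11442 m.
v = −0.0368·521.6·0.99189·[1 + 0.0368·-0.12706/0.11442] = -18.262 m/s.
|v| = 18.262 m/s.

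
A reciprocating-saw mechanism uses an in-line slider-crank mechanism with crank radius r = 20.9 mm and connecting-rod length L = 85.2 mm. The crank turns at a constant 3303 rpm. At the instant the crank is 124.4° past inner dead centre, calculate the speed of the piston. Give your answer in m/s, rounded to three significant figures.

ω = 2π·3303/60 = 345.9 rad/s
For an in-line slider-crank, x = r cosθ + √(L² − r² sin²θ), so v = −rω sinθ·[1 + r cosθ/√(L² − r² sin²θ)].
With r = 0.0209 m, L = 0.0852 m, θ = 124.4°: √(L² − r² sin²θ) = 0.083437 m.
v = −0.0209·345.9·0.82511·[1 + 0.0209·-0.56497/0.083437] = -5.1207 m/s.
|v| = 5.1207 m/s.

5.12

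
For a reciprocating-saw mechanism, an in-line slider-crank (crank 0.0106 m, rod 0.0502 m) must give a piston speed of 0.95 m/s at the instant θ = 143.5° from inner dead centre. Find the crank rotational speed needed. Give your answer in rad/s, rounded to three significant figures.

For an in-line slider-crank, |v_piston| = rω|sinθ|·[1 + r cosθ/√(L² − r² sin²θ)].
With r = 0.0106 m, L = 0.0502 m, θ = 143.5°: the bracketed kinematic factor |dx/dθ| = 0.0052264 m.
ω = v/|dx/dθ| = 0.95/0.0052264 = 181.77 rad/s.

182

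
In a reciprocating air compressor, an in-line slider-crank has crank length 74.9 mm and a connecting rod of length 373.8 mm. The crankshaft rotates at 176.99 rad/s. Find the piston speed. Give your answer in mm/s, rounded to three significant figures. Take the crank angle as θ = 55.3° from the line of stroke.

ω = 177 rad/s
For an in-line slider-crank, x = r cosθ + √(L² − r² sin²θ), so v = −rω sinθ·[1 + r cosθ/√(L² − r² sin²θ)].
With r = 0.0749 m, L = 0.3738 m, θ = 55.3°: √(L² − r² sin²θ) = 0.36869 m.
v = −0.0749·177·0.82214·[1 + 0.0749·0.56928/0.36869] = -12.159 m/s.
|v| = 12.159 m/s = 12159 mm/s.

12200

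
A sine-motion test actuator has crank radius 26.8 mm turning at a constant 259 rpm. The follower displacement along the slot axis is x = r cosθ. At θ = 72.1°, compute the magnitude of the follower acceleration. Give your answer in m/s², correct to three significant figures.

6.06

ω = 27.12 rad/s (from 259 rpm).
x = r cosθ ⇒ ẍ = −rω² cosθ (ω constant).
|a| = rω²|cosθ| = 0.0268·(27.12)²·|cos 72.1°| = 6.0595 m/s².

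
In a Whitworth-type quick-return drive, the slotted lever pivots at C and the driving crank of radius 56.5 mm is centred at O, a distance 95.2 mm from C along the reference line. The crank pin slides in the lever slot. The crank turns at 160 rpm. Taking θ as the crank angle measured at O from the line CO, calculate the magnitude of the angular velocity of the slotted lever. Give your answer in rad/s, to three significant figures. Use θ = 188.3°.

22.2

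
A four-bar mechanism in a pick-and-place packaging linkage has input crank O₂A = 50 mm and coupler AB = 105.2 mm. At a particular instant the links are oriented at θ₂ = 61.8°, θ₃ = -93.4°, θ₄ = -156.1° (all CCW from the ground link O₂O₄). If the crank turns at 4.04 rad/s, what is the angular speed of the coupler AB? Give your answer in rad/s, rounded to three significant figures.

ω₂ = 4.04 rad/s
Differentiating the loop-closure r₂e^{iθ₂}+r₃e^{iθ₃}=r₁+r₄e^{iθ₄} gives r₂ω₂e^{iθ₂}+r₃ω₃e^{iθ₃}=r₄ω₄e^{iθ₄}.
Eliminating the other unknown: ω₃ = r₂ω₂ sin(θ₄−θ₂) / [r₃ sin(θ₃−θ₄)].
Numerator sine = +0.61429; denominator sine = +0.88862.
Result = 0.05·4.04·(+0.61429) / (0.1052·(+0.88862)) = +1.3274 rad/s; magnitude 1.3274 rad/s.

1.33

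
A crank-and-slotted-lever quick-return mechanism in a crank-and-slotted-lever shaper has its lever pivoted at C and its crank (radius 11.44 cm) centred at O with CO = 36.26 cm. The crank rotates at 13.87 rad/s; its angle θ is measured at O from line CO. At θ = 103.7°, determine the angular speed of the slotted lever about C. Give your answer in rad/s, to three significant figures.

0.362

ω = 13.87 rad/s
Crank pin A relative to C: A = (d + r cosθ, r sinθ); lever angle φ = atan2(r sinθ, d + r cosθ).
Differentiating tanφ: φ̇ = rω(d cosθ + r)/(d² + r² + 2dr cosθ).
d² + r² + 2dr cosθ = |CA|² = 0.124917 m²;  d cosθ + r = +0.028522 m.
|ω_lever| = |0.1144·13.87·+0.028522| / 0.124917 = 0.3623 rad/s.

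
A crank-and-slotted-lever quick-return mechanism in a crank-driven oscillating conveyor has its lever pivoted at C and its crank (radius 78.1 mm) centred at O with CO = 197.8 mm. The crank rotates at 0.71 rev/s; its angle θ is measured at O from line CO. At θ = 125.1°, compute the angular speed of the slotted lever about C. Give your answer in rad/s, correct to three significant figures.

0.452

ω = 4.461 rad/s (from 0.71 rev/s).
Crank pin A relative to C: A = (d + r cosθ, r sinθ); lever angle φ = atan2(r sinθ, d + r cosθ).
Differentiating tanφ: φ̇ = rω(d cosθ + r)/(d² + r² + 2dr cosθ).
d² + r² + 2dr cosθ = |CA|² = 0.0274589 m²;  d cosθ + r = -0.035636 m.
|ω_lever| = |0.0781·4.461·-0.035636| / 0.0274589 = 0.45216 rad/s.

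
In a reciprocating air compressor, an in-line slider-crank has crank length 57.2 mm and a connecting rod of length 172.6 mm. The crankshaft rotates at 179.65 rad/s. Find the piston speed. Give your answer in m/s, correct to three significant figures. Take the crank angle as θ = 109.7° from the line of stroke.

8.54

ω = 179.7 rad/s
For an in-line slider-crank, x = r cosθ + √(L² − r² sin²θ), so v = −rω sinθ·[1 + r cosθ/√(L² − r² sin²θ)].
With r = 0.0572 m, L = 0.1726 m, θ = 109.7°: √(L² − r² sin²θ) = 0.16398 m.
v = −0.0572·179.7·0.94147·[1 + 0.0572·-0.33710/0.16398] = -8.537 m/s.
|v| = 8.537 m/s.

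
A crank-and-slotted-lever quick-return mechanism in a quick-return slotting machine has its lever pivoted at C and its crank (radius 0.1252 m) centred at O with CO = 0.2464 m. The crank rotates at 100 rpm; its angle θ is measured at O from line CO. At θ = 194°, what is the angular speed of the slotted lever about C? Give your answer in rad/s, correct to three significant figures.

ω = 10.47 rad/s (from 100 rpm).
Crank pin A relative to C: A = (d + r cosθ, r sinθ); lever angle φ = atan2(r sinθ, d + r cosθ).
Differentiating tanφ: φ̇ = rω(d cosθ + r)/(d² + r² + 2dr cosθ).
d² + r² + 2dr cosθ = |CA|² = 0.0165222 m²;  d cosθ + r = -0.11388 m.
|ω_lever| = |0.1252·10.47·-0.11388| / 0.0165222 = 9.0369 rad/s.

9.04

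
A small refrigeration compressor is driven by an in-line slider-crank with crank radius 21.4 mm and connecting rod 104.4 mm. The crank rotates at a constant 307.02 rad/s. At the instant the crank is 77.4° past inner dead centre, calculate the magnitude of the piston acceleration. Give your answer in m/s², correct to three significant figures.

ω = 307 rad/s
x(θ) = r cosθ + √(L² − r² sin²θ); with ω constant, a = ω²·d²x/dθ².
d²x/dθ² = −r cosθ − r²(cos2θ)/√u − r⁴ sin²2θ/(4u^{3/2}),  u = L² − r² sin²θ = 0.0104632 m².
Substituting r = 0.0214 m, L = 0.1044 m, θ = 77.4°: d²x/dθ² = -0.00062616 m.
a = ω²·d²x/dθ² = (307)²·(-0.00062616) = -59.022 m/s²;  |a| = 59.022 m/s².

59.0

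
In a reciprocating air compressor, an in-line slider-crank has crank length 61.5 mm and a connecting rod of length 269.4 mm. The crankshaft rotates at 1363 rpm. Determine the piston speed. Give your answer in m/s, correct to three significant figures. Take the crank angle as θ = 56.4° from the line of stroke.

8.25

ω = 2π·1363/60 = 142.7 rad/s
For an in-line slider-crank, x = r cosθ + √(L² − r² sin²θ), so v = −rω sinθ·[1 + r cosθ/√(L² − r² sin²θ)].
With r = 0.0615 m, L = 0.2694 m, θ = 56.4°: √(L² − r² sin²θ) = 0.26449 m.
v = −0.0615·142.7·0.83292·[1 + 0.0615·0.55339/0.26449] = -8.2523 m/s.
|v| = 8.2523 m/s.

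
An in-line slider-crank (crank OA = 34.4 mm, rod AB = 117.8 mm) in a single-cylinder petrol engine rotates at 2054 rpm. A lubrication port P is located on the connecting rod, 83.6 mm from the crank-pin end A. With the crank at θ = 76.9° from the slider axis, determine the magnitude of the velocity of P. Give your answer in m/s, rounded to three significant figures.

7.58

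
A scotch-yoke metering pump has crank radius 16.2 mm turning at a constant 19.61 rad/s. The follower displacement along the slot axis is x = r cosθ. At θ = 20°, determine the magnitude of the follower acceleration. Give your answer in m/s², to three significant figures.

ω = 19.61 rad/s
x = r cosθ ⇒ ẍ = −rω² cosθ (ω constant).
|a| = rω²|cosθ| = 0.0162·(19.61)²·|cos 20°| = 5.854 m/s².

5.85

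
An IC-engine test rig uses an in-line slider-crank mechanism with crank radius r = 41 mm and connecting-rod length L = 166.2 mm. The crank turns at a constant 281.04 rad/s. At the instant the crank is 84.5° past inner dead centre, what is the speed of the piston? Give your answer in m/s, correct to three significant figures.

11.7

ω = 281 rad/s
For an in-line slider-crank, x = r cosθ + √(L² − r² sin²θ), so v = −rω sinθ·[1 + r cosθ/√(L² − r² sin²θ)].
With r = 0.041 m, L = 0.1662 m, θ = 84.5°: √(L² − r² sin²θ) = 0.16111 m.
v = −0.041·281·0.99540·[1 + 0.041·0.09585/0.16111] = -11.749 m/s.
|v| = 11.749 m/s.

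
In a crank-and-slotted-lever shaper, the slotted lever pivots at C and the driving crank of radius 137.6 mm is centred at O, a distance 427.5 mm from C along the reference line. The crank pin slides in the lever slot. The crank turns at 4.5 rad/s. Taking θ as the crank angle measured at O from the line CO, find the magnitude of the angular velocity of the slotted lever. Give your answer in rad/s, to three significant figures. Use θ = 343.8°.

1.08

ω = 4.5 rad/s
Crank pin A relative to C: A = (d + r cosθ, r sinθ); lever angle φ = atan2(r sinθ, d + r cosθ).
Differentiating tanφ: φ̇ = rω(d cosθ + r)/(d² + r² + 2dr cosθ).
d² + r² + 2dr cosθ = |CA|² = 0.314667 m²;  d cosθ + r = +0.54813 m.
|ω_lever| = |0.1376·4.5·+0.54813| / 0.314667 = 1.0786 rad/s.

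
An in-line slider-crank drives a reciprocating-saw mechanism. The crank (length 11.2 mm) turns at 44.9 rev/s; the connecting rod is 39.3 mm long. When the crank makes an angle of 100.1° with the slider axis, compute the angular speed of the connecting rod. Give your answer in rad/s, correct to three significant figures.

14.7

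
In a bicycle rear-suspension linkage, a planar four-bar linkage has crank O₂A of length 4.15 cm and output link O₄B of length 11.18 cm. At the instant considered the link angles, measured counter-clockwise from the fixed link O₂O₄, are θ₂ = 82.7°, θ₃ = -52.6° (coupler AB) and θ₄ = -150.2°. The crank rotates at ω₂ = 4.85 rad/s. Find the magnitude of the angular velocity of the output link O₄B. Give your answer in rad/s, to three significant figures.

ω₂ = 4.85 rad/s
Differentiating the loop-closure r₂e^{iθ₂}+r₃e^{iθ₃}=r₁+r₄e^{iθ₄} gives r₂ω₂e^{iθ₂}+r₃ω₃e^{iθ₃}=r₄ω₄e^{iθ₄}.
Eliminating the other unknown: ω₄ = r₂ω₂ sin(θ₂−θ₃) / [r₄ sin(θ₄−θ₃)].
Numerator sine = +0.70339; denominator sine = -0.99122.
Result = 0.0415·4.85·(+0.70339) / (0.1118·(-0.99122)) = -1.2776 rad/s; magnitude 1.2776 rad/s.

1.28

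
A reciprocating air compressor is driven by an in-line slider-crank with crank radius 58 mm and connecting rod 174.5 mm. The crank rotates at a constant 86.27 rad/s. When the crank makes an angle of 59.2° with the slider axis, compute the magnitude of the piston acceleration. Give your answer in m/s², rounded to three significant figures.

153

ω = 86.27 rad/s
x(θ) = r cosθ + √(L² − r² sin²θ); with ω constant, a = ω²·d²x/dθ².
d²x/dθ² = −r cosθ − r²(cos2θ)/√u − r⁴ sin²2θ/(4u^{3/2}),  u = L² − r² sin²θ = 0.0279683 m².
Substituting r = 0.058 m, L = 0.1745 m, θ = 59.2°: d²x/dθ² = -0.020599 m.
a = ω²·d²x/dθ² = (86.27)²·(-0.020599) = -153.31 m/s²;  |a| = 153.31 m/s².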